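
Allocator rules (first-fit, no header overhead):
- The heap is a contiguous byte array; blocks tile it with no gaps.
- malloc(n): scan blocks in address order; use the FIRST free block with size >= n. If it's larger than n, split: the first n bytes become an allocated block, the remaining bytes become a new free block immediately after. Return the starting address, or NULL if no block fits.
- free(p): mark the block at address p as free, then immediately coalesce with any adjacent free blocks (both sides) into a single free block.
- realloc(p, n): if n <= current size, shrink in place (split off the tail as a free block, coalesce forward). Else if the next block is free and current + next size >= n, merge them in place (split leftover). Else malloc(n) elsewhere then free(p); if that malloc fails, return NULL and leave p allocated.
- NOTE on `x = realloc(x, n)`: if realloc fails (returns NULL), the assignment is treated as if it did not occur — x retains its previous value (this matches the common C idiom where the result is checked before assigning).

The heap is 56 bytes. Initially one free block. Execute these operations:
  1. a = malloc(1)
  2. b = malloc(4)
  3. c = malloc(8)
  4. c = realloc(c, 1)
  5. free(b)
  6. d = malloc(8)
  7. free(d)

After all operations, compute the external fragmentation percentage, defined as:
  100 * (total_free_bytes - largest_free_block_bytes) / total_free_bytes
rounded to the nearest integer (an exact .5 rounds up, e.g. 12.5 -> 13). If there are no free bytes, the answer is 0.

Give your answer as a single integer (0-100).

Op 1: a = malloc(1) -> a = 0; heap: [0-0 ALLOC][1-55 FREE]
Op 2: b = malloc(4) -> b = 1; heap: [0-0 ALLOC][1-4 ALLOC][5-55 FREE]
Op 3: c = malloc(8) -> c = 5; heap: [0-0 ALLOC][1-4 ALLOC][5-12 ALLOC][13-55 FREE]
Op 4: c = realloc(c, 1) -> c = 5; heap: [0-0 ALLOC][1-4 ALLOC][5-5 ALLOC][6-55 FREE]
Op 5: free(b) -> (freed b); heap: [0-0 ALLOC][1-4 FREE][5-5 ALLOC][6-55 FREE]
Op 6: d = malloc(8) -> d = 6; heap: [0-0 ALLOC][1-4 FREE][5-5 ALLOC][6-13 ALLOC][14-55 FREE]
Op 7: free(d) -> (freed d); heap: [0-0 ALLOC][1-4 FREE][5-5 ALLOC][6-55 FREE]
Free blocks: [4 50] total_free=54 largest=50 -> 100*(54-50)/54 = 400/54 ≈ 7.407 -> rounds to 7

Answer: 7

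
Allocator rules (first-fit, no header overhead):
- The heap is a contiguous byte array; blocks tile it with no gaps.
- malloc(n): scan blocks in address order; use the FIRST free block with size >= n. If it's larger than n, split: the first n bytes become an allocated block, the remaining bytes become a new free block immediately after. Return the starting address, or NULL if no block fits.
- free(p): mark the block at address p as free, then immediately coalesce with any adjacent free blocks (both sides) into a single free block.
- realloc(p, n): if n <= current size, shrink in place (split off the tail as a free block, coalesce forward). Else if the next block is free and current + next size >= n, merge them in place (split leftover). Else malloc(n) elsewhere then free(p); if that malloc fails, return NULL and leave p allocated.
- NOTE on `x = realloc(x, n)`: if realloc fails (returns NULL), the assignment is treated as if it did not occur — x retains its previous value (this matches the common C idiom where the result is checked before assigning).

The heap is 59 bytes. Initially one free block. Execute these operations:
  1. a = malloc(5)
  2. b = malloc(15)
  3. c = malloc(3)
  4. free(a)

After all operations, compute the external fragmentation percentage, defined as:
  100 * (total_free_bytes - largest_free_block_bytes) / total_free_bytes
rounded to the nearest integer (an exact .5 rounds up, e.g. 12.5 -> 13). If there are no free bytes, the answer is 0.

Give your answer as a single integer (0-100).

Answer: 12

Derivation:
Op 1: a = malloc(5) -> a = 0; heap: [0-4 ALLOC][5-58 FREE]
Op 2: b = malloc(15) -> b = 5; heap: [0-4 ALLOC][5-19 ALLOC][20-58 FREE]
Op 3: c = malloc(3) -> c = 20; heap: [0-4 ALLOC][5-19 ALLOC][20-22 ALLOC][23-58 FREE]
Op 4: free(a) -> (freed a); heap: [0-4 FREE][5-19 ALLOC][20-22 ALLOC][23-58 FREE]
Free blocks: [5 36] total_free=41 largest=36 -> 100*(41-36)/41 = 500/41 ≈ 12.195 -> rounds to 12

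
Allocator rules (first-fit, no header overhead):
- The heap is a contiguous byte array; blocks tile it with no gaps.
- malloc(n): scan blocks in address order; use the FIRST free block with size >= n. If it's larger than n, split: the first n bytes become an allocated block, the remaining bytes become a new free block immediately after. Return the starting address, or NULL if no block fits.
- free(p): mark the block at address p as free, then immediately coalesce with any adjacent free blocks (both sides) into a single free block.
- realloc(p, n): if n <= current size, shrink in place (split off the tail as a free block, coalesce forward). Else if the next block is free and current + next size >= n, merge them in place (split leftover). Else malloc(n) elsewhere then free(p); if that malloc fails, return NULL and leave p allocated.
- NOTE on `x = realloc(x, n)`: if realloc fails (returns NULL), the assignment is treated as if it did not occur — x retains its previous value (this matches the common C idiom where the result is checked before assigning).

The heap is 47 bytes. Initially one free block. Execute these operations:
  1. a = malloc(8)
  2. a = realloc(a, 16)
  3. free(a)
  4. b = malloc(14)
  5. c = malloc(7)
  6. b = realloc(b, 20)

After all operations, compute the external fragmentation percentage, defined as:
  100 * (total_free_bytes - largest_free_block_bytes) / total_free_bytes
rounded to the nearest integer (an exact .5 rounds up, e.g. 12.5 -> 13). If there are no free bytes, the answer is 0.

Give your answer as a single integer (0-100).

Op 1: a = malloc(8) -> a = 0; heap: [0-7 ALLOC][8-46 FREE]
Op 2: a = realloc(a, 16) -> a = 0; heap: [0-15 ALLOC][16-46 FREE]
Op 3: free(a) -> (freed a); heap: [0-46 FREE]
Op 4: b = malloc(14) -> b = 0; heap: [0-13 ALLOC][14-46 FREE]
Op 5: c = malloc(7) -> c = 14; heap: [0-13 ALLOC][14-20 ALLOC][21-46 FREE]
Op 6: b = realloc(b, 20) -> b = 21; heap: [0-13 FREE][14-20 ALLOC][21-40 ALLOC][41-46 FREE]
Free blocks: [14 6] total_free=20 largest=14 -> 100*(20-14)/20 = 600/20 = 30

Answer: 30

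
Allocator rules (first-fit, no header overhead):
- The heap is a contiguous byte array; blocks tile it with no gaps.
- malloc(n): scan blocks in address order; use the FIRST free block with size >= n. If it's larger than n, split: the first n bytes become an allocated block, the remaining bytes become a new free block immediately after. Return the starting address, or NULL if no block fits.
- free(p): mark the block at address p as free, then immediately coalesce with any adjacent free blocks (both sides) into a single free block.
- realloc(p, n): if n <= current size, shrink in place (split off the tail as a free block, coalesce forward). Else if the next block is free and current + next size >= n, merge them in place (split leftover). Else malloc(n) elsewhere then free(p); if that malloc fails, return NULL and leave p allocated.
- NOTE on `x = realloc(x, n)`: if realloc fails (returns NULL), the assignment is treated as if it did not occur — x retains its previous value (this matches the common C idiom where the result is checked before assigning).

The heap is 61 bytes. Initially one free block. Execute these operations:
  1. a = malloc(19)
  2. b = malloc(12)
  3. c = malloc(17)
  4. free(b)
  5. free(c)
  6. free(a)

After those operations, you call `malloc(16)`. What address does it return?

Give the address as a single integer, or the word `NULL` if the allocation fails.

Op 1: a = malloc(19) -> a = 0; heap: [0-18 ALLOC][19-60 FREE]
Op 2: b = malloc(12) -> b = 19; heap: [0-18 ALLOC][19-30 ALLOC][31-60 FREE]
Op 3: c = malloc(17) -> c = 31; heap: [0-18 ALLOC][19-30 ALLOC][31-47 ALLOC][48-60 FREE]
Op 4: free(b) -> (freed b); heap: [0-18 ALLOC][19-30 FREE][31-47 ALLOC][48-60 FREE]
Op 5: free(c) -> (freed c); heap: [0-18 ALLOC][19-60 FREE]
Op 6: free(a) -> (freed a); heap: [0-60 FREE]
malloc(16): first-fit scan over [0-60 FREE] -> 0

Answer: 0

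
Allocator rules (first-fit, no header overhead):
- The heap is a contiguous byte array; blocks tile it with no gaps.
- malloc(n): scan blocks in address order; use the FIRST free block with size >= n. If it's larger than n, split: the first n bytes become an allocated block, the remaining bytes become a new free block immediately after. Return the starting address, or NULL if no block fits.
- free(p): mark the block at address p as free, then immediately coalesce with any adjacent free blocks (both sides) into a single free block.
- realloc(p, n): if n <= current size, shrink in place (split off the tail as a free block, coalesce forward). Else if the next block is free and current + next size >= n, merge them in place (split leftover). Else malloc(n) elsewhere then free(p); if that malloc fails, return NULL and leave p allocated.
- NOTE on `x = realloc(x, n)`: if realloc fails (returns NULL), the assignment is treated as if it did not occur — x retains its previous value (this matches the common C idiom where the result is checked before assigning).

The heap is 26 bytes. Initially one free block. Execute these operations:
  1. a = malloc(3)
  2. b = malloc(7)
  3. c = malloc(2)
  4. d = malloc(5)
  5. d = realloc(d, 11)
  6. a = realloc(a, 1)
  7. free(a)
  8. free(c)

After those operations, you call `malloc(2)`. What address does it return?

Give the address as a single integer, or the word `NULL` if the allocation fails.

Answer: 0

Derivation:
Op 1: a = malloc(3) -> a = 0; heap: [0-2 ALLOC][3-25 FREE]
Op 2: b = malloc(7) -> b = 3; heap: [0-2 ALLOC][3-9 ALLOC][10-25 FREE]
Op 3: c = malloc(2) -> c = 10; heap: [0-2 ALLOC][3-9 ALLOC][10-11 ALLOC][12-25 FREE]
Op 4: d = malloc(5) -> d = 12; heap: [0-2 ALLOC][3-9 ALLOC][10-11 ALLOC][12-16 ALLOC][17-25 FREE]
Op 5: d = realloc(d, 11) -> d = 12; heap: [0-2 ALLOC][3-9 ALLOC][10-11 ALLOC][12-22 ALLOC][23-25 FREE]
Op 6: a = realloc(a, 1) -> a = 0; heap: [0-0 ALLOC][1-2 FREE][3-9 ALLOC][10-11 ALLOC][12-22 ALLOC][23-25 FREE]
Op 7: free(a) -> (freed a); heap: [0-2 FREE][3-9 ALLOC][10-11 ALLOC][12-22 ALLOC][23-25 FREE]
Op 8: free(c) -> (freed c); heap: [0-2 FREE][3-9 ALLOC][10-11 FREE][12-22 ALLOC][23-25 FREE]
malloc(2): first-fit scan over [0-2 FREE][3-9 ALLOC][10-11 FREE][12-22 ALLOC][23-25 FREE] -> 0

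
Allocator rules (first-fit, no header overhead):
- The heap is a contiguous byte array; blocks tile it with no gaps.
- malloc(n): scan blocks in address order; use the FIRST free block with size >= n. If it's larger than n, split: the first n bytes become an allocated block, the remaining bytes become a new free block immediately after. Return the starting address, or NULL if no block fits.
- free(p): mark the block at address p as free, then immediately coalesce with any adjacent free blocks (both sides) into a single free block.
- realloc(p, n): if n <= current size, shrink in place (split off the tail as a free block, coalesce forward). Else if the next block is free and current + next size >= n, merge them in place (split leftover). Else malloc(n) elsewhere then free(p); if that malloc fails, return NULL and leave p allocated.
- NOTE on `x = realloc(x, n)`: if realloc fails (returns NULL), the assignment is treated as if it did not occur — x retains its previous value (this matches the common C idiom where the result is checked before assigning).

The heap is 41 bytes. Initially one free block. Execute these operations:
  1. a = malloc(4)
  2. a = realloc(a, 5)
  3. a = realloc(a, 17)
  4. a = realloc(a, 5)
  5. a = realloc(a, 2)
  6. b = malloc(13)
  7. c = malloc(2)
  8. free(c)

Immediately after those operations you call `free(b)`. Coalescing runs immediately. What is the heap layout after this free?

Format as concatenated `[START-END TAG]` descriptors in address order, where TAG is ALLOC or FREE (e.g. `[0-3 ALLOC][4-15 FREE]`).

Answer: [0-1 ALLOC][2-40 FREE]

Derivation:
Op 1: a = malloc(4) -> a = 0; heap: [0-3 ALLOC][4-40 FREE]
Op 2: a = realloc(a, 5) -> a = 0; heap: [0-4 ALLOC][5-40 FREE]
Op 3: a = realloc(a, 17) -> a = 0; heap: [0-16 ALLOC][17-40 FREE]
Op 4: a = realloc(a, 5) -> a = 0; heap: [0-4 ALLOC][5-40 FREE]
Op 5: a = realloc(a, 2) -> a = 0; heap: [0-1 ALLOC][2-40 FREE]
Op 6: b = malloc(13) -> b = 2; heap: [0-1 ALLOC][2-14 ALLOC][15-40 FREE]
Op 7: c = malloc(2) -> c = 15; heap: [0-1 ALLOC][2-14 ALLOC][15-16 ALLOC][17-40 FREE]
Op 8: free(c) -> (freed c); heap: [0-1 ALLOC][2-14 ALLOC][15-40 FREE]
free(b): b = 2 -> block [2-14 ALLOC]; mark free, coalesce with adjacent free neighbors -> [0-1 ALLOC][2-40 FREE]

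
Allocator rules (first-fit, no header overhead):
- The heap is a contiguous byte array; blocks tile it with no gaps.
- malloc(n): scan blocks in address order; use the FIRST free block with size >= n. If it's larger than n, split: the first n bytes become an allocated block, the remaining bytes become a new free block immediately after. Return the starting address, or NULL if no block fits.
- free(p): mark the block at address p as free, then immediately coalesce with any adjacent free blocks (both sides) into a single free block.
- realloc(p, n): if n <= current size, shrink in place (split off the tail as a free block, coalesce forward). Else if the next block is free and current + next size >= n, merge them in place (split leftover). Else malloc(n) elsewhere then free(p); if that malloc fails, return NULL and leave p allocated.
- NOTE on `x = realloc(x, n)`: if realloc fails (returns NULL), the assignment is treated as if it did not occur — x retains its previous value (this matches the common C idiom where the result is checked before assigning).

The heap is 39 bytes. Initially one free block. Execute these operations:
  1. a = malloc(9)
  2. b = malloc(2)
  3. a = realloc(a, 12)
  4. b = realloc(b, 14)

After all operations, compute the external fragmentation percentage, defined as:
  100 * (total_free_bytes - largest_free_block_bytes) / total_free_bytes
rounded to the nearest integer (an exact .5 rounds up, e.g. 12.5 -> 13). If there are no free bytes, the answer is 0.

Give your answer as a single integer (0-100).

Op 1: a = malloc(9) -> a = 0; heap: [0-8 ALLOC][9-38 FREE]
Op 2: b = malloc(2) -> b = 9; heap: [0-8 ALLOC][9-10 ALLOC][11-38 FREE]
Op 3: a = realloc(a, 12) -> a = 11; heap: [0-8 FREE][9-10 ALLOC][11-22 ALLOC][23-38 FREE]
Op 4: b = realloc(b, 14) -> b = 23; heap: [0-10 FREE][11-22 ALLOC][23-36 ALLOC][37-38 FREE]
Free blocks: [11 2] total_free=13 largest=11 -> 100*(13-11)/13 = 200/13 ≈ 15.385 -> rounds to 15

Answer: 15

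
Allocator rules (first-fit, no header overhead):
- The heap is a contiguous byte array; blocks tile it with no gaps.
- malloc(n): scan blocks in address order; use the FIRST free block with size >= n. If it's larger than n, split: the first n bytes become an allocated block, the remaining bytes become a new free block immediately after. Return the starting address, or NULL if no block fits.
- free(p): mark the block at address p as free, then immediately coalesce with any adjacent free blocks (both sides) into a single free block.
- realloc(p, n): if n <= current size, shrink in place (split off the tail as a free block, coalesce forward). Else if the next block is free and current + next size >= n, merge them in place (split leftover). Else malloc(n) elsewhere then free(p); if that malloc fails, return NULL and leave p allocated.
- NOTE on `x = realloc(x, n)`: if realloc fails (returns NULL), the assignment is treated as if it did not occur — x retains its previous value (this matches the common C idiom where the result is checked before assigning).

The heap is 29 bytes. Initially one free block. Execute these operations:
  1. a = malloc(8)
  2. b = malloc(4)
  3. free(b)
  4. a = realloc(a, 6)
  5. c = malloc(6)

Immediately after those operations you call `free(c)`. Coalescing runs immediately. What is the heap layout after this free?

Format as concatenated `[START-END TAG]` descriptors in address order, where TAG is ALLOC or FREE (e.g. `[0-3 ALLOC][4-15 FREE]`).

Answer: [0-5 ALLOC][6-28 FREE]

Derivation:
Op 1: a = malloc(8) -> a = 0; heap: [0-7 ALLOC][8-28 FREE]
Op 2: b = malloc(4) -> b = 8; heap: [0-7 ALLOC][8-11 ALLOC][12-28 FREE]
Op 3: free(b) -> (freed b); heap: [0-7 ALLOC][8-28 FREE]
Op 4: a = realloc(a, 6) -> a = 0; heap: [0-5 ALLOC][6-28 FREE]
Op 5: c = malloc(6) -> c = 6; heap: [0-5 ALLOC][6-11 ALLOC][12-28 FREE]
free(c): c = 6 -> block [6-11 ALLOC]; mark free, coalesce with adjacent free neighbors -> [0-5 ALLOC][6-28 FREE]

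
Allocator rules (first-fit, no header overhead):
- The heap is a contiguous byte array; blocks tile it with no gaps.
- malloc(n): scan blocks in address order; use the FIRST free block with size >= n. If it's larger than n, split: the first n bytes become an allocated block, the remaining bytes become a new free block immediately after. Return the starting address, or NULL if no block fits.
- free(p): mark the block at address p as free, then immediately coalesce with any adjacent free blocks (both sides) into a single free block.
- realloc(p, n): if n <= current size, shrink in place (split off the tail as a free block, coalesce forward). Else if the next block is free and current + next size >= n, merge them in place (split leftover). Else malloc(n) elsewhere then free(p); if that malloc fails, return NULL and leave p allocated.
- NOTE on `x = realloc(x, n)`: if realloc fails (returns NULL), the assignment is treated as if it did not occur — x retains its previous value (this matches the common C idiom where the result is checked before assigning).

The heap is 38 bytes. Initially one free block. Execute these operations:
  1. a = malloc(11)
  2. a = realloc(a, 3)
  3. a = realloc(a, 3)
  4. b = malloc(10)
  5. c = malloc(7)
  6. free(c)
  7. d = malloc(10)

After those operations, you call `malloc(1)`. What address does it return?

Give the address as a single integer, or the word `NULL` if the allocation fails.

Answer: 23

Derivation:
Op 1: a = malloc(11) -> a = 0; heap: [0-10 ALLOC][11-37 FREE]
Op 2: a = realloc(a, 3) -> a = 0; heap: [0-2 ALLOC][3-37 FREE]
Op 3: a = realloc(a, 3) -> a = 0; heap: [0-2 ALLOC][3-37 FREE]
Op 4: b = malloc(10) -> b = 3; heap: [0-2 ALLOC][3-12 ALLOC][13-37 FREE]
Op 5: c = malloc(7) -> c = 13; heap: [0-2 ALLOC][3-12 ALLOC][13-19 ALLOC][20-37 FREE]
Op 6: free(c) -> (freed c); heap: [0-2 ALLOC][3-12 ALLOC][13-37 FREE]
Op 7: d = malloc(10) -> d = 13; heap: [0-2 ALLOC][3-12 ALLOC][13-22 ALLOC][23-37 FREE]
malloc(1): first-fit scan over [0-2 ALLOC][3-12 ALLOC][13-22 ALLOC][23-37 FREE] -> 23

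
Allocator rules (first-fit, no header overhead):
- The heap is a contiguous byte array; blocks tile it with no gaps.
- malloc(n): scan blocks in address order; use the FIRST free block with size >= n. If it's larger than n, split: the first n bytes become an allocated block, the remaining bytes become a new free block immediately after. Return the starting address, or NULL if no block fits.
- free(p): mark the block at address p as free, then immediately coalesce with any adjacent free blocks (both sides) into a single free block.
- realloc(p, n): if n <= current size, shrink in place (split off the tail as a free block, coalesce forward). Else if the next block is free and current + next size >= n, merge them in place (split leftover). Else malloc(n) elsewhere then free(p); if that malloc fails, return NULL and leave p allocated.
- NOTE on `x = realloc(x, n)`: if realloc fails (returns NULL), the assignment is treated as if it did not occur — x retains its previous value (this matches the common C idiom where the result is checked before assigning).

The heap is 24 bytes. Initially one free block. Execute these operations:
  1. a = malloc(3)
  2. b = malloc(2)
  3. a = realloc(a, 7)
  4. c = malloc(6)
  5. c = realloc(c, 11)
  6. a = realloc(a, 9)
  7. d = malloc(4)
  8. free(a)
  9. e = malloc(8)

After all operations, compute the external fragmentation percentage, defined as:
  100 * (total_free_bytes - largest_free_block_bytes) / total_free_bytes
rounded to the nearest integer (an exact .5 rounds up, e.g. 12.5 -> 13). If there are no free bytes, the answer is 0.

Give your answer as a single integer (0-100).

Op 1: a = malloc(3) -> a = 0; heap: [0-2 ALLOC][3-23 FREE]
Op 2: b = malloc(2) -> b = 3; heap: [0-2 ALLOC][3-4 ALLOC][5-23 FREE]
Op 3: a = realloc(a, 7) -> a = 5; heap: [0-2 FREE][3-4 ALLOC][5-11 ALLOC][12-23 FREE]
Op 4: c = malloc(6) -> c = 12; heap: [0-2 FREE][3-4 ALLOC][5-11 ALLOC][12-17 ALLOC][18-23 FREE]
Op 5: c = realloc(c, 11) -> c = 12; heap: [0-2 FREE][3-4 ALLOC][5-11 ALLOC][12-22 ALLOC][23-23 FREE]
Op 6: a = realloc(a, 9) -> NULL (a unchanged); heap: [0-2 FREE][3-4 ALLOC][5-11 ALLOC][12-22 ALLOC][23-23 FREE]
Op 7: d = malloc(4) -> d = NULL; heap: [0-2 FREE][3-4 ALLOC][5-11 ALLOC][12-22 ALLOC][23-23 FREE]
Op 8: free(a) -> (freed a); heap: [0-2 FREE][3-4 ALLOC][5-11 FREE][12-22 ALLOC][23-23 FREE]
Op 9: e = malloc(8) -> e = NULL; heap: [0-2 FREE][3-4 ALLOC][5-11 FREE][12-22 ALLOC][23-23 FREE]
Free blocks: [3 7 1] total_free=11 largest=7 -> 100*(11-7)/11 = 400/11 ≈ 36.364 -> rounds to 36

Answer: 36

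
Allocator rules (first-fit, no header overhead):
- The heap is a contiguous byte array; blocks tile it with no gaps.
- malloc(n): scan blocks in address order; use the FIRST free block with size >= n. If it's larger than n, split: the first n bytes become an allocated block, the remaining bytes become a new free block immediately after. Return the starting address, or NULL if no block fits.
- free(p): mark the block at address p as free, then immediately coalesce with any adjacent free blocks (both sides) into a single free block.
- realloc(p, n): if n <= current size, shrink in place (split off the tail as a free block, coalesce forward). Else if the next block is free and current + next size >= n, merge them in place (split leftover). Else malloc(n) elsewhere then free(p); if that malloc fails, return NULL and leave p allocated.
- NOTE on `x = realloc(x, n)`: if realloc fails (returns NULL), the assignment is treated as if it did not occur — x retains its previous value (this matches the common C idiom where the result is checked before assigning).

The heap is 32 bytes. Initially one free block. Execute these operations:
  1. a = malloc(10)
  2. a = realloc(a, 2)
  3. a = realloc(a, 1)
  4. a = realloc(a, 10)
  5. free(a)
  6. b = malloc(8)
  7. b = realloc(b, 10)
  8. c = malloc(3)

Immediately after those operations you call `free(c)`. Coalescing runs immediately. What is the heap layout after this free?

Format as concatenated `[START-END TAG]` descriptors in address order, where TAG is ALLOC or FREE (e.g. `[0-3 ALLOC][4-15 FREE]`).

Op 1: a = malloc(10) -> a = 0; heap: [0-9 ALLOC][10-31 FREE]
Op 2: a = realloc(a, 2) -> a = 0; heap: [0-1 ALLOC][2-31 FREE]
Op 3: a = realloc(a, 1) -> a = 0; heap: [0-0 ALLOC][1-31 FREE]
Op 4: a = realloc(a, 10) -> a = 0; heap: [0-9 ALLOC][10-31 FREE]
Op 5: free(a) -> (freed a); heap: [0-31 FREE]
Op 6: b = malloc(8) -> b = 0; heap: [0-7 ALLOC][8-31 FREE]
Op 7: b = realloc(b, 10) -> b = 0; heap: [0-9 ALLOC][10-31 FREE]
Op 8: c = malloc(3) -> c = 10; heap: [0-9 ALLOC][10-12 ALLOC][13-31 FREE]
free(c): c = 10 -> block [10-12 ALLOC]; mark free, coalesce with adjacent free neighbors -> [0-9 ALLOC][10-31 FREE]

Answer: [0-9 ALLOC][10-31 FREE]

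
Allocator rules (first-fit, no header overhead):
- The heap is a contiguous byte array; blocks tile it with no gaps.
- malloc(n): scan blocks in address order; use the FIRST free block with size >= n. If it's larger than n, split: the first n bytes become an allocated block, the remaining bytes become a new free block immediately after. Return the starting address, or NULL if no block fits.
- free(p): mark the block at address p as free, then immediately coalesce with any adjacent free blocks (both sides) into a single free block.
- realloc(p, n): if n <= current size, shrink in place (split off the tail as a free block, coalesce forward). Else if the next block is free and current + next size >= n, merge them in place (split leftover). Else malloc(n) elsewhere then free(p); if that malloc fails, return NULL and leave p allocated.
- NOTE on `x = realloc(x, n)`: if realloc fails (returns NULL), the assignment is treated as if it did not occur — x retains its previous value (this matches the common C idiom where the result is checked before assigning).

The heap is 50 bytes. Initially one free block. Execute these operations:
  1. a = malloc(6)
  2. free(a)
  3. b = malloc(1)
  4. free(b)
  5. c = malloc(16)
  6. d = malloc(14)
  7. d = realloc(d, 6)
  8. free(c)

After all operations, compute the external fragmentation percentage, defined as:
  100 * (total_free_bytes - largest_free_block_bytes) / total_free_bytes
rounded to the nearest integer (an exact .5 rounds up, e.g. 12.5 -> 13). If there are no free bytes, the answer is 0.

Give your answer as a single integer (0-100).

Op 1: a = malloc(6) -> a = 0; heap: [0-5 ALLOC][6-49 FREE]
Op 2: free(a) -> (freed a); heap: [0-49 FREE]
Op 3: b = malloc(1) -> b = 0; heap: [0-0 ALLOC][1-49 FREE]
Op 4: free(b) -> (freed b); heap: [0-49 FREE]
Op 5: c = malloc(16) -> c = 0; heap: [0-15 ALLOC][16-49 FREE]
Op 6: d = malloc(14) -> d = 16; heap: [0-15 ALLOC][16-29 ALLOC][30-49 FREE]
Op 7: d = realloc(d, 6) -> d = 16; heap: [0-15 ALLOC][16-21 ALLOC][22-49 FREE]
Op 8: free(c) -> (freed c); heap: [0-15 FREE][16-21 ALLOC][22-49 FREE]
Free blocks: [16 28] total_free=44 largest=28 -> 100*(44-28)/44 = 1600/44 ≈ 36.364 -> rounds to 36

Answer: 36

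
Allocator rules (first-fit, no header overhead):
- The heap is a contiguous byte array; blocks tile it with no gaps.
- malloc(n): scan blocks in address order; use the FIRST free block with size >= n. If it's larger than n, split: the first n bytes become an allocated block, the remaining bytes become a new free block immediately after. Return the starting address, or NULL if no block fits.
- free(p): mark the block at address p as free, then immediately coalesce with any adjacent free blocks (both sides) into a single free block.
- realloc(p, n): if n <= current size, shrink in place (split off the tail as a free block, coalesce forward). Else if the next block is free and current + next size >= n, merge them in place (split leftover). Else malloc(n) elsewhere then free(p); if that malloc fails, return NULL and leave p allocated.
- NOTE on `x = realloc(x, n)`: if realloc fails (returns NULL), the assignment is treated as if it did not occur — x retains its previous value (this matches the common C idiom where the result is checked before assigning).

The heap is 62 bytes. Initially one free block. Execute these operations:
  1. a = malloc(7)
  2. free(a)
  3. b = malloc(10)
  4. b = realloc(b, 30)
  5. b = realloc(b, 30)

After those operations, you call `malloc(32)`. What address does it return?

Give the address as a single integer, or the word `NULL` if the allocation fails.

Answer: 30

Derivation:
Op 1: a = malloc(7) -> a = 0; heap: [0-6 ALLOC][7-61 FREE]
Op 2: free(a) -> (freed a); heap: [0-61 FREE]
Op 3: b = malloc(10) -> b = 0; heap: [0-9 ALLOC][10-61 FREE]
Op 4: b = realloc(b, 30) -> b = 0; heap: [0-29 ALLOC][30-61 FREE]
Op 5: b = realloc(b, 30) -> b = 0; heap: [0-29 ALLOC][30-61 FREE]
malloc(32): first-fit scan over [0-29 ALLOC][30-61 FREE] -> 30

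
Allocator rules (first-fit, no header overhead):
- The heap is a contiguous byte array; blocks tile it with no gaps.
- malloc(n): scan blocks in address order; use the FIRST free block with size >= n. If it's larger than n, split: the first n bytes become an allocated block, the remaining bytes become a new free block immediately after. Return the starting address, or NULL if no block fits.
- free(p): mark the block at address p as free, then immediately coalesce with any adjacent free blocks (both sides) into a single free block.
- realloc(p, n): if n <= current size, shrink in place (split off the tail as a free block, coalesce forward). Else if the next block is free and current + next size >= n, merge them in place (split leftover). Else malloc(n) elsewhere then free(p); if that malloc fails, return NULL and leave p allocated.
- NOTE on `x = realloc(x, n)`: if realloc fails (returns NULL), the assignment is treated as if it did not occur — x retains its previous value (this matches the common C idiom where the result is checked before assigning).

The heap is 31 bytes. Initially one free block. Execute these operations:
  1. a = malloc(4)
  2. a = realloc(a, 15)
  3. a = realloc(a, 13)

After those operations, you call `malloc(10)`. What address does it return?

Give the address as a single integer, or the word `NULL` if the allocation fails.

Answer: 13

Derivation:
Op 1: a = malloc(4) -> a = 0; heap: [0-3 ALLOC][4-30 FREE]
Op 2: a = realloc(a, 15) -> a = 0; heap: [0-14 ALLOC][15-30 FREE]
Op 3: a = realloc(a, 13) -> a = 0; heap: [0-12 ALLOC][13-30 FREE]
malloc(10): first-fit scan over [0-12 ALLOC][13-30 FREE] -> 13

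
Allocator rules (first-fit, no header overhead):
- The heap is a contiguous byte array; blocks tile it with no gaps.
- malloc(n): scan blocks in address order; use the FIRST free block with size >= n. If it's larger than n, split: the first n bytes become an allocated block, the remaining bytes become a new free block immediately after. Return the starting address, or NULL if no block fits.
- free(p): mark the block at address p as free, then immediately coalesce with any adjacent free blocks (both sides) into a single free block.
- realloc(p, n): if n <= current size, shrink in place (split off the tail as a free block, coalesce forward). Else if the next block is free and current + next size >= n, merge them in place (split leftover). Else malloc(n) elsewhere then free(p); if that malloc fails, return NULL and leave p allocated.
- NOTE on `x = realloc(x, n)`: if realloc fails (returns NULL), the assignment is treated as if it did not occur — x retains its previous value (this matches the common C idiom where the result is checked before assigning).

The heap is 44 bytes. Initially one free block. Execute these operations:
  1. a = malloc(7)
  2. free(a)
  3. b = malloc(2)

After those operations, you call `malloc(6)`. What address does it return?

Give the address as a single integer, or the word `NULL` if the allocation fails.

Answer: 2

Derivation:
Op 1: a = malloc(7) -> a = 0; heap: [0-6 ALLOC][7-43 FREE]
Op 2: free(a) -> (freed a); heap: [0-43 FREE]
Op 3: b = malloc(2) -> b = 0; heap: [0-1 ALLOC][2-43 FREE]
malloc(6): first-fit scan over [0-1 ALLOC][2-43 FREE] -> 2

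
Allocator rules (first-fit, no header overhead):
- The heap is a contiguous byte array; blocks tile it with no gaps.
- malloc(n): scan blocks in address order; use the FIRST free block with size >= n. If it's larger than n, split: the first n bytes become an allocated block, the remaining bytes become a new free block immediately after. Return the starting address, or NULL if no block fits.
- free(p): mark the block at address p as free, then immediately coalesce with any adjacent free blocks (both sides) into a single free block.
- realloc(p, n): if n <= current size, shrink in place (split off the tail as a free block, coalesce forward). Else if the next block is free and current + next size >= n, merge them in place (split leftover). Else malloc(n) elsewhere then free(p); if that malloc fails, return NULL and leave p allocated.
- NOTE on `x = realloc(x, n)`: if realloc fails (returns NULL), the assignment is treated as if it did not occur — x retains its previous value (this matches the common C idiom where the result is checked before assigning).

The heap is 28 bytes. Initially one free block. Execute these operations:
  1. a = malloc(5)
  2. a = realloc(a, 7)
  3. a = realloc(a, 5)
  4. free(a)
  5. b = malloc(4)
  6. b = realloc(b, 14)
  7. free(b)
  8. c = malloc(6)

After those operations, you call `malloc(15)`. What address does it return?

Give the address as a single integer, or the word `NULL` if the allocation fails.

Answer: 6

Derivation:
Op 1: a = malloc(5) -> a = 0; heap: [0-4 ALLOC][5-27 FREE]
Op 2: a = realloc(a, 7) -> a = 0; heap: [0-6 ALLOC][7-27 FREE]
Op 3: a = realloc(a, 5) -> a = 0; heap: [0-4 ALLOC][5-27 FREE]
Op 4: free(a) -> (freed a); heap: [0-27 FREE]
Op 5: b = malloc(4) -> b = 0; heap: [0-3 ALLOC][4-27 FREE]
Op 6: b = realloc(b, 14) -> b = 0; heap: [0-13 ALLOC][14-27 FREE]
Op 7: free(b) -> (freed b); heap: [0-27 FREE]
Op 8: c = malloc(6) -> c = 0; heap: [0-5 ALLOC][6-27 FREE]
malloc(15): first-fit scan over [0-5 ALLOC][6-27 FREE] -> 6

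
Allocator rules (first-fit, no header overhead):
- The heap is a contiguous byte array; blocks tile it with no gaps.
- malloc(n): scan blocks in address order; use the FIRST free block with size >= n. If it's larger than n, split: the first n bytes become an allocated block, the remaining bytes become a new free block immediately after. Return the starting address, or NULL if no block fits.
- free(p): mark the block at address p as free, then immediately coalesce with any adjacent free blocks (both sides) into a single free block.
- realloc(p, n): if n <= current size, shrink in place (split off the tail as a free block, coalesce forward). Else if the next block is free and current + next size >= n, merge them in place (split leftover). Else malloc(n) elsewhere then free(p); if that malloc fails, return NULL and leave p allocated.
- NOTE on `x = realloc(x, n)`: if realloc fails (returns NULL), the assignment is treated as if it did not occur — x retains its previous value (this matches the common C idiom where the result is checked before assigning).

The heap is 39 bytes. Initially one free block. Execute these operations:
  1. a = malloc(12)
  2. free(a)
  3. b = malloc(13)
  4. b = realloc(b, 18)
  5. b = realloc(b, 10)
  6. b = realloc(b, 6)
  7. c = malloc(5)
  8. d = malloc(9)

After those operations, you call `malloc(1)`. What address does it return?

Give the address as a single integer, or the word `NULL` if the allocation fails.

Answer: 20

Derivation:
Op 1: a = malloc(12) -> a = 0; heap: [0-11 ALLOC][12-38 FREE]
Op 2: free(a) -> (freed a); heap: [0-38 FREE]
Op 3: b = malloc(13) -> b = 0; heap: [0-12 ALLOC][13-38 FREE]
Op 4: b = realloc(b, 18) -> b = 0; heap: [0-17 ALLOC][18-38 FREE]
Op 5: b = realloc(b, 10) -> b = 0; heap: [0-9 ALLOC][10-38 FREE]
Op 6: b = realloc(b, 6) -> b = 0; heap: [0-5 ALLOC][6-38 FREE]
Op 7: c = malloc(5) -> c = 6; heap: [0-5 ALLOC][6-10 ALLOC][11-38 FREE]
Op 8: d = malloc(9) -> d = 11; heap: [0-5 ALLOC][6-10 ALLOC][11-19 ALLOC][20-38 FREE]
malloc(1): first-fit scan over [0-5 ALLOC][6-10 ALLOC][11-19 ALLOC][20-38 FREE] -> 20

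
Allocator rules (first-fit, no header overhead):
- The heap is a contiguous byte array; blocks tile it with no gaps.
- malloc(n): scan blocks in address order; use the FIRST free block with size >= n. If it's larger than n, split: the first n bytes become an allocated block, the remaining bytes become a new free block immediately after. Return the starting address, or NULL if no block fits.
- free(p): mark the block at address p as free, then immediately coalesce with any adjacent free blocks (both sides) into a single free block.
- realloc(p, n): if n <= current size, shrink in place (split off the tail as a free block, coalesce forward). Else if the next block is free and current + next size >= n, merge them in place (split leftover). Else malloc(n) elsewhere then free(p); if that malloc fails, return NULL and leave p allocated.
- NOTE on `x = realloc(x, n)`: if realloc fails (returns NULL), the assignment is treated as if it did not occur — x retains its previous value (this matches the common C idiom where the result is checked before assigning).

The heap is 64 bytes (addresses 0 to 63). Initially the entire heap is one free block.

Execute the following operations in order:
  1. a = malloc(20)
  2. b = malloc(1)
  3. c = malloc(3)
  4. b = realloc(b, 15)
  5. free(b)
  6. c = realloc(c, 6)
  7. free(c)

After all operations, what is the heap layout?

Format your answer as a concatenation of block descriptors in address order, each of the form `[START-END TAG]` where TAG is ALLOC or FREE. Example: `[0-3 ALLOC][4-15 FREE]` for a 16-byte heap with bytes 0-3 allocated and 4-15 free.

Op 1: a = malloc(20) -> a = 0; heap: [0-19 ALLOC][20-63 FREE]
Op 2: b = malloc(1) -> b = 20; heap: [0-19 ALLOC][20-20 ALLOC][21-63 FREE]
Op 3: c = malloc(3) -> c = 21; heap: [0-19 ALLOC][20-20 ALLOC][21-23 ALLOC][24-63 FREE]
Op 4: b = realloc(b, 15) -> b = 24; heap: [0-19 ALLOC][20-20 FREE][21-23 ALLOC][24-38 ALLOC][39-63 FREE]
Op 5: free(b) -> (freed b); heap: [0-19 ALLOC][20-20 FREE][21-23 ALLOC][24-63 FREE]
Op 6: c = realloc(c, 6) -> c = 21; heap: [0-19 ALLOC][20-20 FREE][21-26 ALLOC][27-63 FREE]
Op 7: free(c) -> (freed c); heap: [0-19 ALLOC][20-63 FREE]

Answer: [0-19 ALLOC][20-63 FREE]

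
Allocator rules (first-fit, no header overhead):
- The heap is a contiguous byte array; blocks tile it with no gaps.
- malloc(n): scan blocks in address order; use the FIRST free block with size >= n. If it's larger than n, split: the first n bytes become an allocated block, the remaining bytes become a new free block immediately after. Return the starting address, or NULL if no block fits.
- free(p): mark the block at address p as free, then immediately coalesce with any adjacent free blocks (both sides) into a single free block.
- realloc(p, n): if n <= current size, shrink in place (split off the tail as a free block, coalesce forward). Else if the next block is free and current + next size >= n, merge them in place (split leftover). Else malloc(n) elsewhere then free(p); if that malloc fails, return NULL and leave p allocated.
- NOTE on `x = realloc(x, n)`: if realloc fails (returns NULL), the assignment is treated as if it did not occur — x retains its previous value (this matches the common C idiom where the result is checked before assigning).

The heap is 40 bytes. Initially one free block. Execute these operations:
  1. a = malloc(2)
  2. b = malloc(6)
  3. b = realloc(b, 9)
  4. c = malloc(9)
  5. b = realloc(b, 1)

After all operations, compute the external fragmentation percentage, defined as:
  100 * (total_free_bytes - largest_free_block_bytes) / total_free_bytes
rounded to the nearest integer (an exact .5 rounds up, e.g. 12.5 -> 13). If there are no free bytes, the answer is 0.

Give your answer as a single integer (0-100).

Answer: 29

Derivation:
Op 1: a = malloc(2) -> a = 0; heap: [0-1 ALLOC][2-39 FREE]
Op 2: b = malloc(6) -> b = 2; heap: [0-1 ALLOC][2-7 ALLOC][8-39 FREE]
Op 3: b = realloc(b, 9) -> b = 2; heap: [0-1 ALLOC][2-10 ALLOC][11-39 FREE]
Op 4: c = malloc(9) -> c = 11; heap: [0-1 ALLOC][2-10 ALLOC][11-19 ALLOC][20-39 FREE]
Op 5: b = realloc(b, 1) -> b = 2; heap: [0-1 ALLOC][2-2 ALLOC][3-10 FREE][11-19 ALLOC][20-39 FREE]
Free blocks: [8 20] total_free=28 largest=20 -> 100*(28-20)/28 = 800/28 ≈ 28.571 -> rounds to 29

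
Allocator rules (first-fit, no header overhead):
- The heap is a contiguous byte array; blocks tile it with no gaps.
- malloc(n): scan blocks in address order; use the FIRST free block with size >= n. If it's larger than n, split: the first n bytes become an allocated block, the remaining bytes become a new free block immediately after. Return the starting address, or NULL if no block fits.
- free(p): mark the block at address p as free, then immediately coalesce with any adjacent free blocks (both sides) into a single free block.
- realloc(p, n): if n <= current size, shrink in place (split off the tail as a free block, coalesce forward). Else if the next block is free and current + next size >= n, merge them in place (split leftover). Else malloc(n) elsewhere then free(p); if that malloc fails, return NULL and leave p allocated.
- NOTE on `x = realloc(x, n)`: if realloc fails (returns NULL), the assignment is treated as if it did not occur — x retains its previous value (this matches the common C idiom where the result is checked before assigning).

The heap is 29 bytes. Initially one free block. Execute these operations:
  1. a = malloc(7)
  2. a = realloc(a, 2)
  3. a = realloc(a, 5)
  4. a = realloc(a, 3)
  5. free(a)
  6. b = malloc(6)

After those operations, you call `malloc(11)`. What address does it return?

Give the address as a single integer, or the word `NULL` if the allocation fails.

Op 1: a = malloc(7) -> a = 0; heap: [0-6 ALLOC][7-28 FREE]
Op 2: a = realloc(a, 2) -> a = 0; heap: [0-1 ALLOC][2-28 FREE]
Op 3: a = realloc(a, 5) -> a = 0; heap: [0-4 ALLOC][5-28 FREE]
Op 4: a = realloc(a, 3) -> a = 0; heap: [0-2 ALLOC][3-28 FREE]
Op 5: free(a) -> (freed a); heap: [0-28 FREE]
Op 6: b = malloc(6) -> b = 0; heap: [0-5 ALLOC][6-28 FREE]
malloc(11): first-fit scan over [0-5 ALLOC][6-28 FREE] -> 6

Answer: 6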